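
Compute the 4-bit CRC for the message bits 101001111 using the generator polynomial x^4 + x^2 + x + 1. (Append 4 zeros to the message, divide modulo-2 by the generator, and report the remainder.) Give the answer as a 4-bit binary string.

0101

Append 4 zeros: 1010011110000. Divide by 10111 (XOR where the leading bit is 1):
  pos 0: 10100 XOR 10111 = 00011
  pos 3: 11111 XOR 10111 = 01000
  pos 4: 10001 XOR 10111 = 00110
  pos 6: 11000 XOR 10111 = 01111
  pos 7: 11110 XOR 10111 = 01001
  pos 8: 10010 XOR 10111 = 00101
Remainder (last 4 bits) = 0101. This is the CRC / FCS.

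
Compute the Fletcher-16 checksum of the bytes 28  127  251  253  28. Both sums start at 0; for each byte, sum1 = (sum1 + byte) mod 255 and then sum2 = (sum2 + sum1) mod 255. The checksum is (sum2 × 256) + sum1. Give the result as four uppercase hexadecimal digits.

96B1

Running sums (mod 255):
  after byte 0 (28): sum1=28, sum2=28
  after byte 1 (127): sum1=155, sum2=183
  after byte 2 (251): sum1=151, sum2=79
  after byte 3 (253): sum1=149, sum2=228
  after byte 4 (28): sum1=177, sum2=150
Checksum = sum2·256 + sum1 = 150·256 + 177 = 38577 = 0x96B1.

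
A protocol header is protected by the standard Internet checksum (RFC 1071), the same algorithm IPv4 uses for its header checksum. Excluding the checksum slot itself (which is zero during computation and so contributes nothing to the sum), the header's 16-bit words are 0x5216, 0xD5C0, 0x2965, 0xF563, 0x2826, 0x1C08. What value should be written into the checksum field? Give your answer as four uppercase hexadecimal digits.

7531

One's-complement addition (fold any carry out of bit 15 back into bit 0):
  0x5216 + 0xD5C0 = 0x127D6 → wrap carry → 0x27D7
  0x27D7 + 0x2965 = 0x0513C
  0x513C + 0xF563 = 0x1469F → wrap carry → 0x46A0
  0x46A0 + 0x2826 = 0x06EC6
  0x6EC6 + 0x1C08 = 0x08ACE
One's-complement sum = 0x8ACE.
Checksum = ~0x8ACE & 0xFFFF = 0x7531.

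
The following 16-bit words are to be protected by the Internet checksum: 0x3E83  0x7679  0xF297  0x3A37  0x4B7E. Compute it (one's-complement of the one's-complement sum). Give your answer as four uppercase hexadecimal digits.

One's-complement addition (fold any carry out of bit 15 back into bit 0):
  0x3E83 + 0x7679 = 0x0B4FC
  0xB4FC + 0xF297 = 0x1A793 → wrap carry → 0xA794
  0xA794 + 0x3A37 = 0x0E1CB
  0xE1CB + 0x4B7E = 0x12D49 → wrap carry → 0x2D4A
One's-complement sum = 0x2D4A.
Checksum = ~0x2D4A & 0xFFFF = 0xD2B5.

D2B5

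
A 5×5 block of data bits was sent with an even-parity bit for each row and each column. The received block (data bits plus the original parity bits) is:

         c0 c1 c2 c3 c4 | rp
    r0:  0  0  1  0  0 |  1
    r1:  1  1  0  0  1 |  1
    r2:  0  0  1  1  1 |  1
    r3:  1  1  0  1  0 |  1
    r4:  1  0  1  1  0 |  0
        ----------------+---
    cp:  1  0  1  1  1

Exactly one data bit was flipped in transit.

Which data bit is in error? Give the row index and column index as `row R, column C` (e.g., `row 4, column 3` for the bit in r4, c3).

Recompute each row's even parity and compare to rp:
  r0: data parity 1, sent rp 1 → ok
  r1: data parity 1, sent rp 1 → ok
  r2: data parity 1, sent rp 1 → ok
  r3: data parity 1, sent rp 1 → ok
  r4: data parity 1, sent rp 0 → mismatch
Recompute each column's even parity and compare to cp:
  c0: data parity 1, sent cp 1 → ok
  c1: data parity 0, sent cp 0 → ok
  c2: data parity 1, sent cp 1 → ok
  c3: data parity 1, sent cp 1 → ok
  c4: data parity 0, sent cp 1 → mismatch
Exactly one row (r4) and one column (c4) fail → the flipped bit is at their intersection.

row 4, column 4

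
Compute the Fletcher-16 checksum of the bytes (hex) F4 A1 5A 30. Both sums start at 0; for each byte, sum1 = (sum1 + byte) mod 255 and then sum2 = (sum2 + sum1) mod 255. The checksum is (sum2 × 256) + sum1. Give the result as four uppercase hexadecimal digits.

Running sums (mod 255):
  after byte 0 (F4): sum1=244, sum2=244
  after byte 1 (A1): sum1=150, sum2=139
  after byte 2 (5A): sum1=240, sum2=124
  after byte 3 (30): sum1=33, sum2=157
Checksum = sum2·256 + sum1 = 157·256 + 33 = 40225 = 0x9D21.

9D21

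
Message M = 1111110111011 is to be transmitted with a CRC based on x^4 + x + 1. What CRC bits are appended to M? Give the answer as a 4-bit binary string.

0111

Append 4 zeros: 11111101110110000. Divide by 10011 (XOR where the leading bit is 1):
  pos 0: 11111 XOR 10011 = 01100
  pos 1: 11001 XOR 10011 = 01010
  pos 2: 10100 XOR 10011 = 00111
  pos 4: 11111 XOR 10011 = 01100
  pos 5: 11001 XOR 10011 = 01010
  pos 6: 10100 XOR 10011 = 00111
  pos 8: 11111 XOR 10011 = 01100
  pos 9: 11000 XOR 10011 = 01011
  pos 10: 10110 XOR 10011 = 00101
  pos 12: 10100 XOR 10011 = 00111
Remainder (last 4 bits) = 0111. This is the CRC / FCS.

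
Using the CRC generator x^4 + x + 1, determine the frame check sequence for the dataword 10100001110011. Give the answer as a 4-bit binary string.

Append 4 zeros: 101000011100110000. Divide by 10011 (XOR where the leading bit is 1):
  pos 0: 10100 XOR 10011 = 00111
  pos 2: 11100 XOR 10011 = 01111
  pos 3: 11111 XOR 10011 = 01100
  pos 4: 11001 XOR 10011 = 01010
  pos 5: 10101 XOR 10011 = 00110
  pos 7: 11000 XOR 10011 = 01011
  pos 8: 10111 XOR 10011 = 00100
  pos 10: 10010 XOR 10011 = 00001
Remainder (last 4 bits) = 1000. This is the CRC / FCS.

1000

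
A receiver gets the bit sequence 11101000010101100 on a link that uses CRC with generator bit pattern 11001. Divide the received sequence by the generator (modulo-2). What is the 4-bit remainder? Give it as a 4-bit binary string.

1100

Modulo-2 division of 11101000010101100 by 11001:
  pos 0: 11101 XOR 11001 = 00100
  pos 2: 10000 XOR 11001 = 01001
  pos 3: 10010 XOR 11001 = 01011
  pos 4: 10110 XOR 11001 = 01111
  pos 5: 11111 XOR 11001 = 00110
  pos 7: 11001 XOR 11001 = 00000
Remainder = 1100 (nonzero — an error is detected).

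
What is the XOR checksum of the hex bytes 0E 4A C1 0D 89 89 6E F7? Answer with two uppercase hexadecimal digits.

11

XOR the bytes together:
  start with 0x0E
  0x0E ⊕ 0x4A = 0x44
  0x44 ⊕ 0xC1 = 0x85
  0x85 ⊕ 0x0D = 0x88
  0x88 ⊕ 0x89 = 0x01
  0x01 ⊕ 0x89 = 0x88
  0x88 ⊕ 0x6E = 0xE6
  0xE6 ⊕ 0xF7 = 0x11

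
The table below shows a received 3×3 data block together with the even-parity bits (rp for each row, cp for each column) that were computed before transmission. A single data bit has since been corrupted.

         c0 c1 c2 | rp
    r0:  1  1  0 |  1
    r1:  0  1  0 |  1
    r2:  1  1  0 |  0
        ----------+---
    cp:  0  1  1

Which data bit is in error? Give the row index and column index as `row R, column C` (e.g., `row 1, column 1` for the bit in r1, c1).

Recompute each row's even parity and compare to rp:
  r0: data parity 0, sent rp 1 → mismatch
  r1: data parity 1, sent rp 1 → ok
  r2: data parity 0, sent rp 0 → ok
Recompute each column's even parity and compare to cp:
  c0: data parity 0, sent cp 0 → ok
  c1: data parity 1, sent cp 1 → ok
  c2: data parity 0, sent cp 1 → mismatch
Exactly one row (r0) and one column (c2) fail → the flipped bit is at their intersection.

row 0, column 2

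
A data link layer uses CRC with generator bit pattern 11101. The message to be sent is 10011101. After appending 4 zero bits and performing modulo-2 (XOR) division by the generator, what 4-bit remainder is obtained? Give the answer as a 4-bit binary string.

Append 4 zeros: 100111010000. Divide by 11101 (XOR where the leading bit is 1):
  pos 0: 10011 XOR 11101 = 01110
  pos 1: 11101 XOR 11101 = 00000
  pos 7: 10000 XOR 11101 = 01101
Remainder (last 4 bits) = 1101. This is the CRC / FCS.

1101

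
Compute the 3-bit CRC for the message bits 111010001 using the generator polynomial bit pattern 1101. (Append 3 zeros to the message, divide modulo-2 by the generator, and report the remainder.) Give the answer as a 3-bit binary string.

010

Append 3 zeros: 111010001000. Divide by 1101 (XOR where the leading bit is 1):
  pos 0: 1110 XOR 1101 = 0011
  pos 2: 1110 XOR 1101 = 0011
  pos 4: 1100 XOR 1101 = 0001
  pos 7: 1100 XOR 1101 = 0001
Remainder (last 3 bits) = 010. This is the CRC / FCS.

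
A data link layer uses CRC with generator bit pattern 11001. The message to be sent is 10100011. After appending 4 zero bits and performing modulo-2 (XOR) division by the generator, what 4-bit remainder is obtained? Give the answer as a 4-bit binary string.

Append 4 zeros: 101000110000. Divide by 11001 (XOR where the leading bit is 1):
  pos 0: 10100 XOR 11001 = 01101
  pos 1: 11010 XOR 11001 = 00011
  pos 4: 11110 XOR 11001 = 00111
  pos 6: 11100 XOR 11001 = 00101
Remainder (last 4 bits) = 1010. This is the CRC / FCS.

1010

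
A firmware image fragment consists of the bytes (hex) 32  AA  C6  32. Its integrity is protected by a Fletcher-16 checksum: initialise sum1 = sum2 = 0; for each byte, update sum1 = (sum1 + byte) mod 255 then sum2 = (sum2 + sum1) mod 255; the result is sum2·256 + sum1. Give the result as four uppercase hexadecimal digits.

Running sums (mod 255):
  after byte 0 (32): sum1=50, sum2=50
  after byte 1 (AA): sum1=220, sum2=15
  after byte 2 (C6): sum1=163, sum2=178
  after byte 3 (32): sum1=213, sum2=136
Checksum = sum2·256 + sum1 = 136·256 + 213 = 35029 = 0x88D5.

88D5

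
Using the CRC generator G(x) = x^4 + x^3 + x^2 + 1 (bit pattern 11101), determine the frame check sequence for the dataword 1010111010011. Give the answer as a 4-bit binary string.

1111

Append 4 zeros: 10101110100110000. Divide by 11101 (XOR where the leading bit is 1):
  pos 0: 10101 XOR 11101 = 01000
  pos 1: 10001 XOR 11101 = 01100
  pos 2: 11001 XOR 11101 = 00100
  pos 4: 10001 XOR 11101 = 01100
  pos 5: 11000 XOR 11101 = 00101
  pos 7: 10101 XOR 11101 = 01000
  pos 8: 10001 XOR 11101 = 01100
  pos 9: 11000 XOR 11101 = 00101
  pos 11: 10100 XOR 11101 = 01001
  pos 12: 10010 XOR 11101 = 01111
Remainder (last 4 bits) = 1111. This is the CRC / FCS.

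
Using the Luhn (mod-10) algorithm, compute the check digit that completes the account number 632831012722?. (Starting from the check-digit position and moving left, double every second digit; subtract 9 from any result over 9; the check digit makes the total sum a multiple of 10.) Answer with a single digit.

9

Partial digits right→left: 2 2 7 2 1 0 1 3 8 2 3 6
Double every second digit counting from the check-digit position (so the 1st, 3rd, 5th, ... of the partial from the right).
  doubled (with −9 where >9): 4 5 2 2 7 6 → sum 26
  kept as-is: 2 2 0 3 2 6 → sum 15
Total = 26 + 15 = 41.
Check digit = (10 − (41 mod 10)) mod 10 = 9.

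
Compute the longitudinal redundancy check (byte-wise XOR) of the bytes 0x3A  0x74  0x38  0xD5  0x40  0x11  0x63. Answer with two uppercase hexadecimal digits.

XOR the bytes together:
  start with 0x3A
  0x3A ⊕ 0x74 = 0x4E
  0x4E ⊕ 0x38 = 0x76
  0x76 ⊕ 0xD5 = 0xA3
  0xA3 ⊕ 0x40 = 0xE3
  0xE3 ⊕ 0x11 = 0xF2
  0xF2 ⊕ 0x63 = 0x91

91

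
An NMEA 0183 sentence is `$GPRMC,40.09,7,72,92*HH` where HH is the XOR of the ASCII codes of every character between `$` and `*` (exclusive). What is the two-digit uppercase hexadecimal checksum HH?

51

XOR the ASCII codes of the payload characters:
  'G' = 0x47 → acc = 0x47
  'P' = 0x50 → acc = 0x17
  'R' = 0x52 → acc = 0x45
  'M' = 0x4D → acc = 0x08
  'C' = 0x43 → acc = 0x4B
  ',' = 0x2C → acc = 0x67
  '4' = 0x34 → acc = 0x53
  '0' = 0x30 → acc = 0x63
  '.' = 0x2E → acc = 0x4D
  '0' = 0x30 → acc = 0x7D
  '9' = 0x39 → acc = 0x44
  ',' = 0x2C → acc = 0x68
  '7' = 0x37 → acc = 0x5F
  ',' = 0x2C → acc = 0x73
  '7' = 0x37 → acc = 0x44
  '2' = 0x32 → acc = 0x76
  ',' = 0x2C → acc = 0x5A
  '9' = 0x39 → acc = 0x63
  '2' = 0x32 → acc = 0x51
Checksum = 0x51.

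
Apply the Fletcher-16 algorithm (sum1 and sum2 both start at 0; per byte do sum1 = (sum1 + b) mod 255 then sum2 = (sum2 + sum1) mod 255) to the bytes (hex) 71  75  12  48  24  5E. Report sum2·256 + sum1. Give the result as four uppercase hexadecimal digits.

BBC3

Running sums (mod 255):
  after byte 0 (71): sum1=113, sum2=113
  after byte 1 (75): sum1=230, sum2=88
  after byte 2 (12): sum1=248, sum2=81
  after byte 3 (48): sum1=65, sum2=146
  after byte 4 (24): sum1=101, sum2=247
  after byte 5 (5E): sum1=195, sum2=187
Checksum = sum2·256 + sum1 = 187·256 + 195 = 48067 = 0xBBC3.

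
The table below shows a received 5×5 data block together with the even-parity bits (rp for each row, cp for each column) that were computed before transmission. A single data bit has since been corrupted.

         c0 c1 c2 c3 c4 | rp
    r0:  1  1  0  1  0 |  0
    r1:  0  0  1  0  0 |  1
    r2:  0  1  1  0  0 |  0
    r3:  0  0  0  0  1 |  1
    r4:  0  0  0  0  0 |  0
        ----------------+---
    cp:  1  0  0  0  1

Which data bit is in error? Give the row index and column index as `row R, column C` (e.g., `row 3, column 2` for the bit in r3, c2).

row 0, column 3

Recompute each row's even parity and compare to rp:
  r0: data parity 1, sent rp 0 → mismatch
  r1: data parity 1, sent rp 1 → ok
  r2: data parity 0, sent rp 0 → ok
  r3: data parity 1, sent rp 1 → ok
  r4: data parity 0, sent rp 0 → ok
Recompute each column's even parity and compare to cp:
  c0: data parity 1, sent cp 1 → ok
  c1: data parity 0, sent cp 0 → ok
  c2: data parity 0, sent cp 0 → ok
  c3: data parity 1, sent cp 0 → mismatch
  c4: data parity 1, sent cp 1 → ok
Exactly one row (r0) and one column (c3) fail → the flipped bit is at their intersection.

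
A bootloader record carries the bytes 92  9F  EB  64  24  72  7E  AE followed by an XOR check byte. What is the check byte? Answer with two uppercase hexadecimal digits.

XOR the bytes together:
  start with 0x92
  0x92 ⊕ 0x9F = 0x0D
  0x0D ⊕ 0xEB = 0xE6
  0xE6 ⊕ 0x64 = 0x82
  0x82 ⊕ 0x24 = 0xA6
  0xA6 ⊕ 0x72 = 0xD4
  0xD4 ⊕ 0x7E = 0xAA
  0xAA ⊕ 0xAE = 0x04

04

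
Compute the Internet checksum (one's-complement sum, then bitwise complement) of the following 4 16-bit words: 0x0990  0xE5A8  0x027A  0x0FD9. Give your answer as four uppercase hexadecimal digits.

One's-complement addition (fold any carry out of bit 15 back into bit 0):
  0x0990 + 0xE5A8 = 0x0EF38
  0xEF38 + 0x027A = 0x0F1B2
  0xF1B2 + 0x0FD9 = 0x1018B → wrap carry → 0x018C
One's-complement sum = 0x018C.
Checksum = ~0x018C & 0xFFFF = 0xFE73.

FE73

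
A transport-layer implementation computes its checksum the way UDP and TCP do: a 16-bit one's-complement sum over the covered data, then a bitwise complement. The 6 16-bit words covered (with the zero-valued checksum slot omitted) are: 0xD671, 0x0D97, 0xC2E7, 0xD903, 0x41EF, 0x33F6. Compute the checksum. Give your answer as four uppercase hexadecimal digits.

One's-complement addition (fold any carry out of bit 15 back into bit 0):
  0xD671 + 0x0D97 = 0x0E408
  0xE408 + 0xC2E7 = 0x1A6EF → wrap carry → 0xA6F0
  0xA6F0 + 0xD903 = 0x17FF3 → wrap carry → 0x7FF4
  0x7FF4 + 0x41EF = 0x0C1E3
  0xC1E3 + 0x33F6 = 0x0F5D9
One's-complement sum = 0xF5D9.
Checksum = ~0xF5D9 & 0xFFFF = 0x0A26.

0A26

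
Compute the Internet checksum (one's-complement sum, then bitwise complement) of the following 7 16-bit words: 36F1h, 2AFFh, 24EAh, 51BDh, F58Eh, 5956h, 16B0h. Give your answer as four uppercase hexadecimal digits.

C1D2

One's-complement addition (fold any carry out of bit 15 back into bit 0):
  0x36F1 + 0x2AFF = 0x061F0
  0x61F0 + 0x24EA = 0x086DA
  0x86DA + 0x51BD = 0x0D897
  0xD897 + 0xF58E = 0x1CE25 → wrap carry → 0xCE26
  0xCE26 + 0x5956 = 0x1277C → wrap carry → 0x277D
  0x277D + 0x16B0 = 0x03E2D
One's-complement sum = 0x3E2D.
Checksum = ~0x3E2D & 0xFFFF = 0xC1D2.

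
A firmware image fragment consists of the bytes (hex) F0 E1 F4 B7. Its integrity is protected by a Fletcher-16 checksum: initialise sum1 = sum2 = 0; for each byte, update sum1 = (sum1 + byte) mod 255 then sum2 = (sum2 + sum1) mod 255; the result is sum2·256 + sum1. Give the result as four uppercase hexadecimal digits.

0B7F

Running sums (mod 255):
  after byte 0 (F0): sum1=240, sum2=240
  after byte 1 (E1): sum1=210, sum2=195
  after byte 2 (F4): sum1=199, sum2=139
  after byte 3 (B7): sum1=127, sum2=11
Checksum = sum2·256 + sum1 = 11·256 + 127 = 2943 = 0x0B7F.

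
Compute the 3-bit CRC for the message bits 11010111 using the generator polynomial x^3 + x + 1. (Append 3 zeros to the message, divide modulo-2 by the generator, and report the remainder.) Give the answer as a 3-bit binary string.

Append 3 zeros: 11010111000. Divide by 1011 (XOR where the leading bit is 1):
  pos 0: 1101 XOR 1011 = 0110
  pos 1: 1100 XOR 1011 = 0111
  pos 2: 1111 XOR 1011 = 0100
  pos 3: 1001 XOR 1011 = 0010
  pos 5: 1010 XOR 1011 = 0001
Remainder (last 3 bits) = 100. This is the CRC / FCS.

100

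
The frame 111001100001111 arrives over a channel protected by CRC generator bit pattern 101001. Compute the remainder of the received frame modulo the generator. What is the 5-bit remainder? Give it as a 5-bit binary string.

00000

Modulo-2 division of 111001100001111 by 101001:
  pos 0: 111001 XOR 101001 = 010000
  pos 1: 100001 XOR 101001 = 001000
  pos 3: 100000 XOR 101001 = 001001
  pos 5: 100100 XOR 101001 = 001101
  pos 7: 110111 XOR 101001 = 011110
  pos 8: 111101 XOR 101001 = 010100
  pos 9: 101001 XOR 101001 = 000000
Remainder = 00000 (zero — the frame passes the CRC check).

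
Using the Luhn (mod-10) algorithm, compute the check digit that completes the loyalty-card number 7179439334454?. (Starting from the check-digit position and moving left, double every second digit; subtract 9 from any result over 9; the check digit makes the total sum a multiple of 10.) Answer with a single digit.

6

Partial digits right→left: 4 5 4 4 3 3 9 3 4 9 7 1 7
Double every second digit counting from the check-digit position (so the 1st, 3rd, 5th, ... of the partial from the right).
  doubled (with −9 where >9): 8 8 6 9 8 5 5 → sum 49
  kept as-is: 5 4 3 3 9 1 → sum 25
Total = 49 + 25 = 74.
Check digit = (10 − (74 mod 10)) mod 10 = 6.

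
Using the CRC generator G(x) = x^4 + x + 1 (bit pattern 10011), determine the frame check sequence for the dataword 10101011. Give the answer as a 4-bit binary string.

1010

Append 4 zeros: 101010110000. Divide by 10011 (XOR where the leading bit is 1):
  pos 0: 10101 XOR 10011 = 00110
  pos 2: 11001 XOR 10011 = 01010
  pos 3: 10101 XOR 10011 = 00110
  pos 5: 11000 XOR 10011 = 01011
  pos 6: 10110 XOR 10011 = 00101
Remainder (last 4 bits) = 1010. This is the CRC / FCS.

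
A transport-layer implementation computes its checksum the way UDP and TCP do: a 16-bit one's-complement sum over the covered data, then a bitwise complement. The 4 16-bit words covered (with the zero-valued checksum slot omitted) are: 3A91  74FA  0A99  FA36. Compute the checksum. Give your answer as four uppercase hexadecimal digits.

One's-complement addition (fold any carry out of bit 15 back into bit 0):
  0x3A91 + 0x74FA = 0x0AF8B
  0xAF8B + 0x0A99 = 0x0BA24
  0xBA24 + 0xFA36 = 0x1B45A → wrap carry → 0xB45B
One's-complement sum = 0xB45B.
Checksum = ~0xB45B & 0xFFFF = 0x4BA4.

4BA4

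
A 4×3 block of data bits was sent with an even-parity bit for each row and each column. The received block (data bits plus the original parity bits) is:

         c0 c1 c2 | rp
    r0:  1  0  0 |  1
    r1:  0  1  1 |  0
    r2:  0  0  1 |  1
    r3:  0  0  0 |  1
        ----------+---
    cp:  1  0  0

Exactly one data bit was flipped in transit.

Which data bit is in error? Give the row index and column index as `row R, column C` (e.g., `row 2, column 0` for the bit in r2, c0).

Recompute each row's even parity and compare to rp:
  r0: data parity 1, sent rp 1 → ok
  r1: data parity 0, sent rp 0 → ok
  r2: data parity 1, sent rp 1 → ok
  r3: data parity 0, sent rp 1 → mismatch
Recompute each column's even parity and compare to cp:
  c0: data parity 1, sent cp 1 → ok
  c1: data parity 1, sent cp 0 → mismatch
  c2: data parity 0, sent cp 0 → ok
Exactly one row (r3) and one column (c1) fail → the flipped bit is at their intersection.

row 3, column 1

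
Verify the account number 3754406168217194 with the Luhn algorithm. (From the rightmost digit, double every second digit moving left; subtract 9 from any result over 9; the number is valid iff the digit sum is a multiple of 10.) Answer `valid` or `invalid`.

From the right, keep odd positions and double even positions (subtract 9 from any doubled value over 9):
  doubled (positions 2,4,...): 9 5 4 3 3 8 1 6 → sum 39
  kept (positions 1,3,...): 4 1 1 8 1 0 4 7 → sum 26
Total = 65.
65 mod 10 = 5, so the number is invalid.

invalid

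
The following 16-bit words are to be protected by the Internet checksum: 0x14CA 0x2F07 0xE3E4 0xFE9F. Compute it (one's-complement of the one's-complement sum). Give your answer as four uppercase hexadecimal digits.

One's-complement addition (fold any carry out of bit 15 back into bit 0):
  0x14CA + 0x2F07 = 0x043D1
  0x43D1 + 0xE3E4 = 0x127B5 → wrap carry → 0x27B6
  0x27B6 + 0xFE9F = 0x12655 → wrap carry → 0x2656
One's-complement sum = 0x2656.
Checksum = ~0x2656 & 0xFFFF = 0xD9A9.

D9A9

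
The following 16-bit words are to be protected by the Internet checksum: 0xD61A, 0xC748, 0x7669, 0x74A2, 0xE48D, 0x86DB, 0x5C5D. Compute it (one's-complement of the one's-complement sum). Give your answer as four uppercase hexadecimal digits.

One's-complement addition (fold any carry out of bit 15 back into bit 0):
  0xD61A + 0xC748 = 0x19D62 → wrap carry → 0x9D63
  0x9D63 + 0x7669 = 0x113CC → wrap carry → 0x13CD
  0x13CD + 0x74A2 = 0x0886F
  0x886F + 0xE48D = 0x16CFC → wrap carry → 0x6CFD
  0x6CFD + 0x86DB = 0x0F3D8
  0xF3D8 + 0x5C5D = 0x15035 → wrap carry → 0x5036
One's-complement sum = 0x5036.
Checksum = ~0x5036 & 0xFFFF = 0xAFC9.

AFC9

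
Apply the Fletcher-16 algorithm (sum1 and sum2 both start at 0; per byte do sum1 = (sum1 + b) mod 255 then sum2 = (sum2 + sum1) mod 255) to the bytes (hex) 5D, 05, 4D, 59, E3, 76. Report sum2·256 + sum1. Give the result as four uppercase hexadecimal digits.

Running sums (mod 255):
  after byte 0 (5D): sum1=93, sum2=93
  after byte 1 (05): sum1=98, sum2=191
  after byte 2 (4D): sum1=175, sum2=111
  after byte 3 (59): sum1=9, sum2=120
  after byte 4 (E3): sum1=236, sum2=101
  after byte 5 (76): sum1=99, sum2=200
Checksum = sum2·256 + sum1 = 200·256 + 99 = 51299 = 0xC863.

C863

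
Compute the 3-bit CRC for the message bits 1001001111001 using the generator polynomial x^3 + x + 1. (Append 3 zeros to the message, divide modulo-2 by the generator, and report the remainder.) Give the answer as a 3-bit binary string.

Append 3 zeros: 1001001111001000. Divide by 1011 (XOR where the leading bit is 1):
  pos 0: 1001 XOR 1011 = 0010
  pos 2: 1000 XOR 1011 = 0011
  pos 4: 1111 XOR 1011 = 0100
  pos 5: 1001 XOR 1011 = 0010
  pos 7: 1010 XOR 1011 = 0001
  pos 10: 1010 XOR 1011 = 0001
Remainder (last 3 bits) = 100. This is the CRC / FCS.

100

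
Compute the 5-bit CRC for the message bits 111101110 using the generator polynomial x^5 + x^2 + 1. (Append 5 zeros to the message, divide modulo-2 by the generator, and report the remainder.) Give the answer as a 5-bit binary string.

Append 5 zeros: 11110111000000. Divide by 100101 (XOR where the leading bit is 1):
  pos 0: 111101 XOR 100101 = 011000
  pos 1: 110001 XOR 100101 = 010100
  pos 2: 101001 XOR 100101 = 001100
  pos 4: 110000 XOR 100101 = 010101
  pos 5: 101010 XOR 100101 = 001111
  pos 7: 111100 XOR 100101 = 011001
  pos 8: 110010 XOR 100101 = 010111
Remainder (last 5 bits) = 10111. This is the CRC / FCS.

10111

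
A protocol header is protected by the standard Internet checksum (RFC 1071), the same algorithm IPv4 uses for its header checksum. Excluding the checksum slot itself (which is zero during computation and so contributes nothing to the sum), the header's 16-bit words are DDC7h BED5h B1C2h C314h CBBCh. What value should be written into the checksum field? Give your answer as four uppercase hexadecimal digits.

One's-complement addition (fold any carry out of bit 15 back into bit 0):
  0xDDC7 + 0xBED5 = 0x19C9C → wrap carry → 0x9C9D
  0x9C9D + 0xB1C2 = 0x14E5F → wrap carry → 0x4E60
  0x4E60 + 0xC314 = 0x11174 → wrap carry → 0x1175
  0x1175 + 0xCBBC = 0x0DD31
One's-complement sum = 0xDD31.
Checksum = ~0xDD31 & 0xFFFF = 0x22CE.

22CE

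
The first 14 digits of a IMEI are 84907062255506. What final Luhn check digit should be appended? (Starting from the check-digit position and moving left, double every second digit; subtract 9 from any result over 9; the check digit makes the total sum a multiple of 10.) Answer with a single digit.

6

Partial digits right→left: 6 0 5 5 5 2 2 6 0 7 0 9 4 8
Double every second digit counting from the check-digit position (so the 1st, 3rd, 5th, ... of the partial from the right).
  doubled (with −9 where >9): 3 1 1 4 0 0 8 → sum 17
  kept as-is: 0 5 2 6 7 9 8 → sum 37
Total = 17 + 37 = 54.
Check digit = (10 − (54 mod 10)) mod 10 = 6.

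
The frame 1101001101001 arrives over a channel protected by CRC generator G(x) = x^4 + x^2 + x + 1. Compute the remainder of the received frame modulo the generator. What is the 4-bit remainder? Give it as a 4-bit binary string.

Modulo-2 division of 1101001101001 by 10111:
  pos 0: 11010 XOR 10111 = 01101
  pos 1: 11010 XOR 10111 = 01101
  pos 2: 11011 XOR 10111 = 01100
  pos 3: 11001 XOR 10111 = 01110
  pos 4: 11100 XOR 10111 = 01011
  pos 5: 10111 XOR 10111 = 00000
Remainder = 0001 (nonzero — an error is detected).

0001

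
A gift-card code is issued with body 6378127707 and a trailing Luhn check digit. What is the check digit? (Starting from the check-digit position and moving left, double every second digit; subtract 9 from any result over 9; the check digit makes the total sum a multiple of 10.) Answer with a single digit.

2

Partial digits right→left: 7 0 7 7 2 1 8 7 3 6
Double every second digit counting from the check-digit position (so the 1st, 3rd, 5th, ... of the partial from the right).
  doubled (with −9 where >9): 5 5 4 7 6 → sum 27
  kept as-is: 0 7 1 7 6 → sum 21
Total = 27 + 21 = 48.
Check digit = (10 − (48 mod 10)) mod 10 = 2.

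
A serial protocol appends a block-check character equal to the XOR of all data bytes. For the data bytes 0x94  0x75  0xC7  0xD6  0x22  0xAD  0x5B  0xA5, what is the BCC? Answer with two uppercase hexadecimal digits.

81

XOR the bytes together:
  start with 0x94
  0x94 ⊕ 0x75 = 0xE1
  0xE1 ⊕ 0xC7 = 0x26
  0x26 ⊕ 0xD6 = 0xF0
  0xF0 ⊕ 0x22 = 0xD2
  0xD2 ⊕ 0xAD = 0x7F
  0x7F ⊕ 0x5B = 0x24
  0x24 ⊕ 0xA5 = 0x81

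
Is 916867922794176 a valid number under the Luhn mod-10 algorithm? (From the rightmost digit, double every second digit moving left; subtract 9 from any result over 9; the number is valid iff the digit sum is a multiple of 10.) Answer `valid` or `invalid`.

invalid

From the right, keep odd positions and double even positions (subtract 9 from any doubled value over 9):
  doubled (positions 2,4,...): 5 8 5 4 5 7 2 → sum 36
  kept (positions 1,3,...): 6 1 9 2 9 6 6 9 → sum 48
Total = 84.
84 mod 10 = 4, so the number is invalid.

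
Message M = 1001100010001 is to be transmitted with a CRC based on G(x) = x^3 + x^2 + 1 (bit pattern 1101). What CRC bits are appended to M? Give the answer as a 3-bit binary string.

010

Append 3 zeros: 1001100010001000. Divide by 1101 (XOR where the leading bit is 1):
  pos 0: 1001 XOR 1101 = 0100
  pos 1: 1001 XOR 1101 = 0100
  pos 2: 1000 XOR 1101 = 0101
  pos 3: 1010 XOR 1101 = 0111
  pos 4: 1110 XOR 1101 = 0011
  pos 6: 1110 XOR 1101 = 0011
  pos 8: 1100 XOR 1101 = 0001
  pos 11: 1100 XOR 1101 = 0001
Remainder (last 3 bits) = 010. This is the CRC / FCS.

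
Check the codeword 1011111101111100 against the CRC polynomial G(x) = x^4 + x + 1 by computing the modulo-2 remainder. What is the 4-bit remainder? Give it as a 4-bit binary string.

Modulo-2 division of 1011111101111100 by 10011:
  pos 0: 10111 XOR 10011 = 00100
  pos 2: 10011 XOR 10011 = 00000
  pos 7: 10111 XOR 10011 = 00100
  pos 9: 10011 XOR 10011 = 00000
Remainder = 0000 (zero — the frame passes the CRC check).

0000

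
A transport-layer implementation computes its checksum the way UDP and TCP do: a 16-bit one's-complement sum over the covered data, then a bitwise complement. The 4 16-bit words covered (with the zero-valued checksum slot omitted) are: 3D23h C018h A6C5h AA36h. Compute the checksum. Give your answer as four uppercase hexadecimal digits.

One's-complement addition (fold any carry out of bit 15 back into bit 0):
  0x3D23 + 0xC018 = 0x0FD3B
  0xFD3B + 0xA6C5 = 0x1A400 → wrap carry → 0xA401
  0xA401 + 0xAA36 = 0x14E37 → wrap carry → 0x4E38
One's-complement sum = 0x4E38.
Checksum = ~0x4E38 & 0xFFFF = 0xB1C7.

B1C7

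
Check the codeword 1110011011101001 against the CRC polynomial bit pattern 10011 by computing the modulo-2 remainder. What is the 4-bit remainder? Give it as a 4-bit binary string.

0000

Modulo-2 division of 1110011011101001 by 10011:
  pos 0: 11100 XOR 10011 = 01111
  pos 1: 11111 XOR 10011 = 01100
  pos 2: 11001 XOR 10011 = 01010
  pos 3: 10100 XOR 10011 = 00111
  pos 5: 11111 XOR 10011 = 01100
  pos 6: 11001 XOR 10011 = 01010
  pos 7: 10100 XOR 10011 = 00111
  pos 9: 11110 XOR 10011 = 01101
  pos 10: 11010 XOR 10011 = 01001
  pos 11: 10011 XOR 10011 = 00000
Remainder = 0000 (zero — the frame passes the CRC check).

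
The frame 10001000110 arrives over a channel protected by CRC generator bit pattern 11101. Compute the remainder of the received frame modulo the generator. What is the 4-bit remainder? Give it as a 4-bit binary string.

0000

Modulo-2 division of 10001000110 by 11101:
  pos 0: 10001 XOR 11101 = 01100
  pos 1: 11000 XOR 11101 = 00101
  pos 3: 10100 XOR 11101 = 01001
  pos 4: 10011 XOR 11101 = 01110
  pos 5: 11101 XOR 11101 = 00000
Remainder = 0000 (zero — the frame passes the CRC check).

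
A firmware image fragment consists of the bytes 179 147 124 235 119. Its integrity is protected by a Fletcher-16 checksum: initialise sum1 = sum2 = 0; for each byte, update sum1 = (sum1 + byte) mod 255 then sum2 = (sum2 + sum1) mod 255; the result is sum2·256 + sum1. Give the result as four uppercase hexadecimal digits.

9527

Running sums (mod 255):
  after byte 0 (179): sum1=179, sum2=179
  after byte 1 (147): sum1=71, sum2=250
  after byte 2 (124): sum1=195, sum2=190
  after byte 3 (235): sum1=175, sum2=110
  after byte 4 (119): sum1=39, sum2=149
Checksum = sum2·256 + sum1 = 149·256 + 39 = 38183 = 0x9527.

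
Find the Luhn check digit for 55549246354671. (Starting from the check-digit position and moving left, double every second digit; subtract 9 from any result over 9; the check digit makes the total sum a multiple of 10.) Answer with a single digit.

Partial digits right→left: 1 7 6 4 5 3 6 4 2 9 4 5 5 5
Double every second digit counting from the check-digit position (so the 1st, 3rd, 5th, ... of the partial from the right).
  doubled (with −9 where >9): 2 3 1 3 4 8 1 → sum 22
  kept as-is: 7 4 3 4 9 5 5 → sum 37
Total = 22 + 37 = 59.
Check digit = (10 − (59 mod 10)) mod 10 = 1.

1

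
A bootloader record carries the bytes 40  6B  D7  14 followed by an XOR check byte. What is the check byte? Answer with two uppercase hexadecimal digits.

E8

XOR the bytes together:
  start with 0x40
  0x40 ⊕ 0x6B = 0x2B
  0x2B ⊕ 0xD7 = 0xFC
  0xFC ⊕ 0x14 = 0xE8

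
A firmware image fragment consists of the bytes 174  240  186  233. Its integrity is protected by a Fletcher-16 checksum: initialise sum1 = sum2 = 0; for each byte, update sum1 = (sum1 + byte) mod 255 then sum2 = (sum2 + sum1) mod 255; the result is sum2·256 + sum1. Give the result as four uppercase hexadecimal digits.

EC44

Running sums (mod 255):
  after byte 0 (174): sum1=174, sum2=174
  after byte 1 (240): sum1=159, sum2=78
  after byte 2 (186): sum1=90, sum2=168
  after byte 3 (233): sum1=68, sum2=236
Checksum = sum2·256 + sum1 = 236·256 + 68 = 60484 = 0xEC44.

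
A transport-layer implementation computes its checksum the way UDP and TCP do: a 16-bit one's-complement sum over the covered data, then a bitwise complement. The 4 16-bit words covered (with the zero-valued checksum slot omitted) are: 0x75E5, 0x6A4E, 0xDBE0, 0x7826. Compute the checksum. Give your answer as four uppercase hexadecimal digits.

CBC4

One's-complement addition (fold any carry out of bit 15 back into bit 0):
  0x75E5 + 0x6A4E = 0x0E033
  0xE033 + 0xDBE0 = 0x1BC13 → wrap carry → 0xBC14
  0xBC14 + 0x7826 = 0x1343A → wrap carry → 0x343B
One's-complement sum = 0x343B.
Checksum = ~0x343B & 0xFFFF = 0xCBC4.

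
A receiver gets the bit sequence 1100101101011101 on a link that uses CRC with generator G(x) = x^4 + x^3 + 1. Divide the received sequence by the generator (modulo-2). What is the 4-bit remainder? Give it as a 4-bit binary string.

0000

Modulo-2 division of 1100101101011101 by 11001:
  pos 0: 11001 XOR 11001 = 00000
  pos 6: 11010 XOR 11001 = 00011
  pos 9: 11111 XOR 11001 = 00110
  pos 11: 11001 XOR 11001 = 00000
Remainder = 0000 (zero — the frame passes the CRC check).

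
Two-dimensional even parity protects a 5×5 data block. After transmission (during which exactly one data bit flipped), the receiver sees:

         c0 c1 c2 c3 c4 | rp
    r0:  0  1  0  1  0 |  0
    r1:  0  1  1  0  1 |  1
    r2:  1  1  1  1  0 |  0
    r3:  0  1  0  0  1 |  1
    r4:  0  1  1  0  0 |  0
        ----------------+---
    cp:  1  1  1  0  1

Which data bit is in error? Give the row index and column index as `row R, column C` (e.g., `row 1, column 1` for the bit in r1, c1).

row 3, column 4

Recompute each row's even parity and compare to rp:
  r0: data parity 0, sent rp 0 → ok
  r1: data parity 1, sent rp 1 → ok
  r2: data parity 0, sent rp 0 → ok
  r3: data parity 0, sent rp 1 → mismatch
  r4: data parity 0, sent rp 0 → ok
Recompute each column's even parity and compare to cp:
  c0: data parity 1, sent cp 1 → ok
  c1: data parity 1, sent cp 1 → ok
  c2: data parity 1, sent cp 1 → ok
  c3: data parity 0, sent cp 0 → ok
  c4: data parity 0, sent cp 1 → mismatch
Exactly one row (r3) and one column (c4) fail → the flipped bit is at their intersection.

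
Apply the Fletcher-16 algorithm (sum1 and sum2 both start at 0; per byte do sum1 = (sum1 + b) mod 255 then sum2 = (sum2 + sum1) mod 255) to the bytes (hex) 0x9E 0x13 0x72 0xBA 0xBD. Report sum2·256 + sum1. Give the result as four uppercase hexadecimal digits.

Running sums (mod 255):
  after byte 0 (0x9E): sum1=158, sum2=158
  after byte 1 (0x13): sum1=177, sum2=80
  after byte 2 (0x72): sum1=36, sum2=116
  after byte 3 (0xBA): sum1=222, sum2=83
  after byte 4 (0xBD): sum1=156, sum2=239
Checksum = sum2·256 + sum1 = 239·256 + 156 = 61340 = 0xEF9C.

EF9C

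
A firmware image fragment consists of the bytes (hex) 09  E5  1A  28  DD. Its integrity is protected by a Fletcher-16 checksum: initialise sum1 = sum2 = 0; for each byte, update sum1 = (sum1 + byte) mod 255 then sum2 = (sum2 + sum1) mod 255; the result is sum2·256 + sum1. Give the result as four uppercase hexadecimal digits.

Running sums (mod 255):
  after byte 0 (09): sum1=9, sum2=9
  after byte 1 (E5): sum1=238, sum2=247
  after byte 2 (1A): sum1=9, sum2=1
  after byte 3 (28): sum1=49, sum2=50
  after byte 4 (DD): sum1=15, sum2=65
Checksum = sum2·256 + sum1 = 65·256 + 15 = 16655 = 0x410F.

410F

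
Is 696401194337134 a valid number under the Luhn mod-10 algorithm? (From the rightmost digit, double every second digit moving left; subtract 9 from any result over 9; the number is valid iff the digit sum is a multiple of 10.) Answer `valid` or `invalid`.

From the right, keep odd positions and double even positions (subtract 9 from any doubled value over 9):
  doubled (positions 2,4,...): 6 5 6 9 2 8 9 → sum 45
  kept (positions 1,3,...): 4 1 3 4 1 0 6 6 → sum 25
Total = 70.
70 mod 10 = 0, so the number is valid.

valid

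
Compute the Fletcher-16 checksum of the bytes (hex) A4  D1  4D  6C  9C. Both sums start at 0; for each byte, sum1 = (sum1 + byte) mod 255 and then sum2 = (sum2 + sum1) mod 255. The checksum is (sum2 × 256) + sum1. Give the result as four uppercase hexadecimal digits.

DBCC

Running sums (mod 255):
  after byte 0 (A4): sum1=164, sum2=164
  after byte 1 (D1): sum1=118, sum2=27
  after byte 2 (4D): sum1=195, sum2=222
  after byte 3 (6C): sum1=48, sum2=15
  after byte 4 (9C): sum1=204, sum2=219
Checksum = sum2·256 + sum1 = 219·256 + 204 = 56268 = 0xDBCC.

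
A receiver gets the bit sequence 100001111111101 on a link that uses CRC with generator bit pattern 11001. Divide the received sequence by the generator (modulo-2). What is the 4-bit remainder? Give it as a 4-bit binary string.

0000

Modulo-2 division of 100001111111101 by 11001:
  pos 0: 10000 XOR 11001 = 01001
  pos 1: 10011 XOR 11001 = 01010
  pos 2: 10101 XOR 11001 = 01100
  pos 3: 11001 XOR 11001 = 00000
  pos 8: 11111 XOR 11001 = 00110
  pos 10: 11001 XOR 11001 = 00000
Remainder = 0000 (zero — the frame passes the CRC check).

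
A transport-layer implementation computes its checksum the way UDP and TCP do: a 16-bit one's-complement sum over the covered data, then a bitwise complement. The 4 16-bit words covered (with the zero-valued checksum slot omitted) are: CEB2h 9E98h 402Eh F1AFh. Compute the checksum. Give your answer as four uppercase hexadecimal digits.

One's-complement addition (fold any carry out of bit 15 back into bit 0):
  0xCEB2 + 0x9E98 = 0x16D4A → wrap carry → 0x6D4B
  0x6D4B + 0x402E = 0x0AD79
  0xAD79 + 0xF1AF = 0x19F28 → wrap carry → 0x9F29
One's-complement sum = 0x9F29.
Checksum = ~0x9F29 & 0xFFFF = 0x60D6.

60D6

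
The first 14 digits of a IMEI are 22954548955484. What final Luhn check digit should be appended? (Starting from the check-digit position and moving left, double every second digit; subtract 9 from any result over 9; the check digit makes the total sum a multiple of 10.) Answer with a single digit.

Partial digits right→left: 4 8 4 5 5 9 8 4 5 4 5 9 2 2
Double every second digit counting from the check-digit position (so the 1st, 3rd, 5th, ... of the partial from the right).
  doubled (with −9 where >9): 8 8 1 7 1 1 4 → sum 30
  kept as-is: 8 5 9 4 4 9 2 → sum 41
Total = 30 + 41 = 71.
Check digit = (10 − (71 mod 10)) mod 10 = 9.

9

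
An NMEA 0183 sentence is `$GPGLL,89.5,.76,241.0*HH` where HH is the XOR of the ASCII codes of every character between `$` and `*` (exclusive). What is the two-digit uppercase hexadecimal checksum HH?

XOR the ASCII codes of the payload characters:
  'G' = 0x47 → acc = 0x47
  'P' = 0x50 → acc = 0x17
  'G' = 0x47 → acc = 0x50
  'L' = 0x4C → acc = 0x1C
  'L' = 0x4C → acc = 0x50
  ',' = 0x2C → acc = 0x7C
  '8' = 0x38 → acc = 0x44
  '9' = 0x39 → acc = 0x7D
  '.' = 0x2E → acc = 0x53
  '5' = 0x35 → acc = 0x66
  ',' = 0x2C → acc = 0x4A
  '.' = 0x2E → acc = 0x64
  '7' = 0x37 → acc = 0x53
  '6' = 0x36 → acc = 0x65
  ',' = 0x2C → acc = 0x49
  '2' = 0x32 → acc = 0x7B
  '4' = 0x34 → acc = 0x4F
  '1' = 0x31 → acc = 0x7E
  '.' = 0x2E → acc = 0x50
  '0' = 0x30 → acc = 0x60
Checksum = 0x60.

60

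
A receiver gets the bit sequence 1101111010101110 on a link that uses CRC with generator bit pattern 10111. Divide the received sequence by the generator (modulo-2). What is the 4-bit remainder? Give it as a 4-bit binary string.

0111

Modulo-2 division of 1101111010101110 by 10111:
  pos 0: 11011 XOR 10111 = 01100
  pos 1: 11001 XOR 10111 = 01110
  pos 2: 11101 XOR 10111 = 01010
  pos 3: 10100 XOR 10111 = 00011
  pos 6: 11101 XOR 10111 = 01010
  pos 7: 10100 XOR 10111 = 00011
  pos 10: 11111 XOR 10111 = 01000
  pos 11: 10000 XOR 10111 = 00111
Remainder = 0111 (nonzero — an error is detected).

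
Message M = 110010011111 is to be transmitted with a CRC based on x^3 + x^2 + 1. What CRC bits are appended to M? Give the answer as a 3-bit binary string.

Append 3 zeros: 110010011111000. Divide by 1101 (XOR where the leading bit is 1):
  pos 0: 1100 XOR 1101 = 0001
  pos 3: 1100 XOR 1101 = 0001
  pos 6: 1111 XOR 1101 = 0010
  pos 8: 1011 XOR 1101 = 0110
  pos 9: 1100 XOR 1101 = 0001
Remainder (last 3 bits) = 100. This is the CRC / FCS.

100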